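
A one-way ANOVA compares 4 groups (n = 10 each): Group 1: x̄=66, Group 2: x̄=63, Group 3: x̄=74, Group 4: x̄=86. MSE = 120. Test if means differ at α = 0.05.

Grand mean = 72.25. SS_between = 3167.5, MS_between = 1055.83. F = 8.799, F_crit ≈ 2.866. Reject H₀.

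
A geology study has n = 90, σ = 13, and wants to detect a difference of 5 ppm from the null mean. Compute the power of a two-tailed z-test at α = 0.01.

SE = σ/√n = 13/√90 = 1.37. Non-centrality λ = d/SE = 5/1.37 = 3.649. Power ≈ Φ(λ - z_{α/2}) = Φ(3.649 - 2.576) = Φ(1.073) = 0.858.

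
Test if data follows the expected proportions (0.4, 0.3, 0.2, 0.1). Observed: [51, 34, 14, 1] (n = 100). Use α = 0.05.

Expected: [40.0, 30.0, 20.0, 10.0]. χ² = 13.458. df = 3, critical = 7.815. Reject H₀.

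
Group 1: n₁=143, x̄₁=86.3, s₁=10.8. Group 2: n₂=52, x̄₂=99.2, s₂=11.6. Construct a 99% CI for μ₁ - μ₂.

Difference = -12.9. SE = √(10.8²/143 + 11.6²/52) = 1.845. CI = (-17.65, -8.15)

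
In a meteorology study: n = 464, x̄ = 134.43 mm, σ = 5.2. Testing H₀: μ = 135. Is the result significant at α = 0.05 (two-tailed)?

z = (134.43 - 135)/(5.2/√464) = -2.361. Since |z| > 1.96, significant at α = 0.05.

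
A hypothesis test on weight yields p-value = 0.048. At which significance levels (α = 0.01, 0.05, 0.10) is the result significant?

p = 0.048. Significant at: α = 0.05, 0.1.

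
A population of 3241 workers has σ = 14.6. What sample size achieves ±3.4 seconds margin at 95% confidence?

Without FPC: n₀ = (1.96×14.6/3.4)² = 70.837. With FPC: n = n₀N/(n₀+N-1) = 69.3 → n = 70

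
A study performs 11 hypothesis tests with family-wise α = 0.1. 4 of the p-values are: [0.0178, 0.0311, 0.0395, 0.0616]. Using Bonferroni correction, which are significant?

Bonferroni α = 0.1/11 = 0.00909. None of the given p-values are significant.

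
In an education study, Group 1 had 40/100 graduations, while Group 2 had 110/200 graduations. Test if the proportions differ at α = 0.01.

p̂₁ = 0.4, p̂₂ = 0.55, pooled p̂ = 0.5. z = -2.449. Critical: ±2.576. Fail to reject H₀.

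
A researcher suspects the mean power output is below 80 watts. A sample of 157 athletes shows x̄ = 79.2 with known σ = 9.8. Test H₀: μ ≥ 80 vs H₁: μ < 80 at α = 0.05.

z = -1.023. Critical value: -1.645. Fail to reject H₀.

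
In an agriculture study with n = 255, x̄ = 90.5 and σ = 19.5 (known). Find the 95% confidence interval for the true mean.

CI = x̄ ± z*(σ/√n) = 90.5 ± 1.96(19.5/√255) = 90.5 ± 2.39 = (88.11, 92.89)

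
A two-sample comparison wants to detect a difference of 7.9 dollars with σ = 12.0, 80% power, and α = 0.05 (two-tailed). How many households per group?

n per group = 2(z_α/2 + z_β)²σ²/d² = 2×(1.96 + 0.84)²×12.0²/7.9² = 36.2 → n = 37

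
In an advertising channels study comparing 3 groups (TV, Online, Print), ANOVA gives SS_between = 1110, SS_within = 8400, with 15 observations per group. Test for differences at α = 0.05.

df_between = 2, df_within = 42. F = MS_between/MS_within = 555.0/200.0 = 2.775. F_crit ≈ 3.22. Fail to reject H₀.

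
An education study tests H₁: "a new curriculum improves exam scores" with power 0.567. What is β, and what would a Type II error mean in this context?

β = 1 - power = 1 - 0.567 = 0.433. A Type II error is failing to reject H₀ when H₀ is false (false negative) — here, failing to conclude that a new curriculum improves exam scores when in fact it is true. Consequence: keeping the old curriculum when the new one would have helped students.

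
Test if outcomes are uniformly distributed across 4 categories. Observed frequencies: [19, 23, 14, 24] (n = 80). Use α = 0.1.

Expected = 20 each. χ² = Σ(O-E)²/E = 3.1. df = 3, critical value = 6.251. Fail to reject H₀.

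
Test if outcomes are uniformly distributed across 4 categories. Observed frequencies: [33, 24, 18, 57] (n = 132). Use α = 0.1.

Expected = 33 each. χ² = Σ(O-E)²/E = 26.727. df = 3, critical value = 6.251. Reject H₀.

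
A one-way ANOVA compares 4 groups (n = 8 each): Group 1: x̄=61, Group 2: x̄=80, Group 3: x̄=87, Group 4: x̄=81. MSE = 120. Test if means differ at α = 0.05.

Grand mean = 77.25. SS_between = 3046.0, MS_between = 1015.33. F = 8.461, F_crit ≈ 2.947. Reject H₀.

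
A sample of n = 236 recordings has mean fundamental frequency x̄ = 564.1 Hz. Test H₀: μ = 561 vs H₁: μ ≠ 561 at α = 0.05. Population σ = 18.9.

z = (x̄ - μ₀)/(σ/√n) = (564.1 - 561)/(18.9/√236) = 2.52. Critical value: ±1.96. Since |2.52| > 1.96, Reject H₀.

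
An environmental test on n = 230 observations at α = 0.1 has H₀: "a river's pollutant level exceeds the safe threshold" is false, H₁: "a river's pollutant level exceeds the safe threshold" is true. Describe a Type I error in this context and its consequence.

Type I error: rejecting H₀ when it is true — concluding that a river's pollutant level exceeds the safe threshold when in fact it is not. Consequence: shutting down a compliant factory unnecessarily.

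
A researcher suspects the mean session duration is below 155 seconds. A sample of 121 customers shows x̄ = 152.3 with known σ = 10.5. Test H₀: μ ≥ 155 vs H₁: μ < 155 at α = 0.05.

z = -2.829. Critical value: -1.645. Reject H₀.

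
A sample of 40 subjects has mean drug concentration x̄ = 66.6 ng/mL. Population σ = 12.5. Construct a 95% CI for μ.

CI = x̄ ± z*(σ/√n) = 66.6 ± 1.96(12.5/√40) = 66.6 ± 3.87 = (62.73, 70.47)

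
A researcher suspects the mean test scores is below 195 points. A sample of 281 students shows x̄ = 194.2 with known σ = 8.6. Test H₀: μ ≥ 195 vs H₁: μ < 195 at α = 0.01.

z = -1.559. Critical value: -2.33. Fail to reject H₀.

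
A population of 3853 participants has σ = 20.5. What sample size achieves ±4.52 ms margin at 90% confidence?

Without FPC: n₀ = (1.645×20.5/4.52)² = 55.662. With FPC: n = n₀N/(n₀+N-1) = 54.9 → n = 55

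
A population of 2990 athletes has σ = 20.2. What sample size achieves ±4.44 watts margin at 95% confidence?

Without FPC: n₀ = (1.96×20.2/4.44)² = 79.515. With FPC: n = n₀N/(n₀+N-1) = 77.5 → n = 78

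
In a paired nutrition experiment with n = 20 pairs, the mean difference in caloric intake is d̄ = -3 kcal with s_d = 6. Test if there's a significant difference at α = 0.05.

t = d̄/(s_d/√n) = -3/(6/√20) = -2.236. df = 19, critical t = ±2.093. Reject H₀.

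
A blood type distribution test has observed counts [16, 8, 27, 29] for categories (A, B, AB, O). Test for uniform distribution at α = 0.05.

Expected = 20 each. χ² = Σ(O-E)²/E = 14.5. df = 3, critical value = 7.815. Reject H₀.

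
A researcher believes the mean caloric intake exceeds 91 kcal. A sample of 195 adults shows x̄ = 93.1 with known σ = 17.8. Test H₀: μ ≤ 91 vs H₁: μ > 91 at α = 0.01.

z = 1.647. Critical value: 2.33. Fail to reject H₀.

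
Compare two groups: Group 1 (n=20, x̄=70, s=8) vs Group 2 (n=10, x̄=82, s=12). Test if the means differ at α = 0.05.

Pooled sp = 9.47. t = -3.271, df = 28. Critical t = ±2.048. Reject H₀.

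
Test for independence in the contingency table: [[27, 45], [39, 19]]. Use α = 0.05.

χ² = 11.368. df = 1, critical = 3.841. Reject H₀. Variables are dependent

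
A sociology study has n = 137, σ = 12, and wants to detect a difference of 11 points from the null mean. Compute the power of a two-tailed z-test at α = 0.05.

SE = σ/√n = 12/√137 = 1.025. Non-centrality λ = d/SE = 11/1.025 = 10.729. Power ≈ Φ(λ - z_{α/2}) = Φ(10.729 - 1.96) = Φ(8.769) = 1.0.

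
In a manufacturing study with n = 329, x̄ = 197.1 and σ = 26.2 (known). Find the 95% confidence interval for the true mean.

CI = x̄ ± z*(σ/√n) = 197.1 ± 1.96(26.2/√329) = 197.1 ± 2.83 = (194.27, 199.93)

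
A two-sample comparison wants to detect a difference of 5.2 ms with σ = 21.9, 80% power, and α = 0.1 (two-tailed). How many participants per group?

n per group = 2(z_α/2 + z_β)²σ²/d² = 2×(1.645 + 0.84)²×21.9²/5.2² = 219.1 → n = 220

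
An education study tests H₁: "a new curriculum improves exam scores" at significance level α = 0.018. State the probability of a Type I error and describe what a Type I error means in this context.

P(Type I error) = α = 0.018. A Type I error is rejecting H₀ when H₀ is actually true (false positive) — here, concluding that a new curriculum improves exam scores when in fact this is not the case. Consequence: adopting a curriculum that gives no real benefit — disruption for nothing.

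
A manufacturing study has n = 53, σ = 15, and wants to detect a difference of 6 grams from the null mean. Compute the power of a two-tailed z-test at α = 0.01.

SE = σ/√n = 15/√53 = 2.06. Non-centrality λ = d/SE = 6/2.06 = 2.912. Power ≈ Φ(λ - z_{α/2}) = Φ(2.912 - 2.576) = Φ(0.336) = 0.632.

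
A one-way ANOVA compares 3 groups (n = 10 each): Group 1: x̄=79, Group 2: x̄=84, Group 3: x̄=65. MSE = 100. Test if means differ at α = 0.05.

Grand mean = 76.0. SS_between = 1940.0, MS_between = 970.0. F = 9.7, F_crit ≈ 3.354. Reject H₀.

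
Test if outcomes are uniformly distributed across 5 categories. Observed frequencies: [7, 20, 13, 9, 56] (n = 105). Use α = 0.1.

Expected = 21 each. χ² = Σ(O-E)²/E = 77.619. df = 4, critical value = 7.779. Reject H₀.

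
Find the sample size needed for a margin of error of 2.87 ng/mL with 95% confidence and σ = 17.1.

n = (z*σ/E)² = (1.96×17.1/2.87)² = 136.4 → n = 137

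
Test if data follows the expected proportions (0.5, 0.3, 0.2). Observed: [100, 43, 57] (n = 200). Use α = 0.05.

Expected: [100.0, 60.0, 40.0]. χ² = 12.042. df = 2, critical = 5.991. Reject H₀.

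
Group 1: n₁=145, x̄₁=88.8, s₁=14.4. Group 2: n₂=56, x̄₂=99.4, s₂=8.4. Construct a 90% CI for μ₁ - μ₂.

Difference = -10.6. SE = √(14.4²/145 + 8.4²/56) = 1.64. CI = (-13.3, -7.9)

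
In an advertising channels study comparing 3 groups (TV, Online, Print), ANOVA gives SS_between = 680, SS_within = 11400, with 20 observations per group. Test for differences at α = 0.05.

df_between = 2, df_within = 57. F = MS_between/MS_within = 340.0/200.0 = 1.7. F_crit ≈ 3.159. Fail to reject H₀.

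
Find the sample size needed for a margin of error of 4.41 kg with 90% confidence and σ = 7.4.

n = (z*σ/E)² = (1.645×7.4/4.41)² = 7.6 → n = 8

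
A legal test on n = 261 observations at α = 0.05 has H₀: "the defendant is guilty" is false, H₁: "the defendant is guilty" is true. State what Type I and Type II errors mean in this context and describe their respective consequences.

Type I (false positive): concluding that the defendant is guilty when it is not — convicting an innocent person. Type II (false negative): failing to conclude that the defendant is guilty when it is — acquitting a guilty person. Which is costlier depends on domain priorities and is a judgement call rather than a statistical fact.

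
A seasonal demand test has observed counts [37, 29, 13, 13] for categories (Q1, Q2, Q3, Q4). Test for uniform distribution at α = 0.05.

Expected = 23 each. χ² = Σ(O-E)²/E = 18.783. df = 3, critical value = 7.815. Reject H₀.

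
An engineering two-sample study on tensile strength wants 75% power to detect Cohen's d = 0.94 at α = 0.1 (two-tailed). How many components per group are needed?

z_{α/2} = 1.645, z_β = Φ⁻¹(0.75) = 0.674. For large effect (d = 0.94): n per group = 2(z_{α/2} + z_β)²/d² = 2(1.645 + 0.674)²/0.94² = 12.2 → 13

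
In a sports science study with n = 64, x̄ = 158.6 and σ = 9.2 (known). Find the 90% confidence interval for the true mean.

CI = x̄ ± z*(σ/√n) = 158.6 ± 1.645(9.2/√64) = 158.6 ± 1.89 = (156.71, 160.49)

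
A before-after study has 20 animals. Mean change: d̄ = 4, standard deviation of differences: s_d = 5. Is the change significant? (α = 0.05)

t = d̄/(s_d/√n) = 4/(5/√20) = 3.578. df = 19, critical t = ±2.093. Reject H₀.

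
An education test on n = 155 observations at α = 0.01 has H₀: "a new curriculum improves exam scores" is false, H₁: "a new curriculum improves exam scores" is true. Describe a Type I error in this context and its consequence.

Type I error: rejecting H₀ when it is true — concluding that a new curriculum improves exam scores when in fact it is not. Consequence: adopting a curriculum that gives no real benefit — disruption for nothing.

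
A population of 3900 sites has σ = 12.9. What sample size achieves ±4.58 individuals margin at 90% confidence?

Without FPC: n₀ = (1.645×12.9/4.58)² = 21.467. With FPC: n = n₀N/(n₀+N-1) = 21.4 → n = 22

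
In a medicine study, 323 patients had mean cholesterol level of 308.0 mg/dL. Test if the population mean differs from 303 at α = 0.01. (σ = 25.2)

z = (x̄ - μ₀)/(σ/√n) = (308.0 - 303)/(25.2/√323) = 3.566. Critical value: ±2.576. Since |3.566| > 2.576, Reject H₀.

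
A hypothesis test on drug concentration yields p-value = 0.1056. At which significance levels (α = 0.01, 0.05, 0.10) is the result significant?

p = 0.1056. Not significant at any of the given levels.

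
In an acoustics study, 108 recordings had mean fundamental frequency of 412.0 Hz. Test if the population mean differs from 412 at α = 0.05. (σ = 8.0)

z = (x̄ - μ₀)/(σ/√n) = (412.0 - 412)/(8.0/√108) = 0.0. Critical value: ±1.96. Since |0.0| ≤ 1.96, Fail to reject H₀.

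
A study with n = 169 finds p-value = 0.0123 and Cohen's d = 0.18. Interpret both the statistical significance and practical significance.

Statistically significant (p = 0.0123 < 0.05). Cohen's d = 0.18 indicates a very small effect size. Both statistical and practical significance should be considered.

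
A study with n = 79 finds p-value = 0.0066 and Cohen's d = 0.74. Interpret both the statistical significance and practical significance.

Statistically significant (p = 0.0066 < 0.05). Cohen's d = 0.74 indicates a medium effect size. Both statistical and practical significance should be considered.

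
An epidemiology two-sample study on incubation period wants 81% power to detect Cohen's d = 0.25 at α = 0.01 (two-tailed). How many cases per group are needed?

z_{α/2} = 2.576, z_β = Φ⁻¹(0.81) = 0.878. For small effect (d = 0.25): n per group = 2(z_{α/2} + z_β)²/d² = 2(2.576 + 0.878)²/0.25² = 381.8 → 382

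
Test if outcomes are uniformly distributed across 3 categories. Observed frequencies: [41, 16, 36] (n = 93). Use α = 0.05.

Expected = 31 each. χ² = Σ(O-E)²/E = 11.29. df = 2, critical value = 5.991. Reject H₀.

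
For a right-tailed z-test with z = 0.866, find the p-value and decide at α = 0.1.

p = P(Z > 0.866) = 1 - Φ(0.866) ≈ 0.1932. Since p ≥ 0.1, fail to reject H₀ (not significant) at α = 0.1.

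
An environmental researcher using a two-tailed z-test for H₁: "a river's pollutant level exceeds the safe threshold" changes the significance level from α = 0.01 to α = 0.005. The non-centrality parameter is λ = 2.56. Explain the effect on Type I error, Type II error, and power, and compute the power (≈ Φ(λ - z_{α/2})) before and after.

Decreasing α from 0.01 to 0.005:
• Type I error rate decreases (α is the Type I rate by definition).
• Critical value moves from z_{α/2} = 2.576 to 2.807, so power = Φ(λ - z_{α/2}) goes from Φ(2.56 - 2.576) = 0.494 to Φ(2.56 - 2.807) = 0.402.
• Type II error rate β = 1 - power therefore increases (0.506 → 0.598).
Appropriate when false positives are costly — here, shutting down a compliant factory unnecessarily.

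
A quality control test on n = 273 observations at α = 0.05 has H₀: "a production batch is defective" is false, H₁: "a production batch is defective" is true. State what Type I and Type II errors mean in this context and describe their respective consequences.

Type I (false positive): concluding that a production batch is defective when it is not — scrapping a good batch — wasted material and cost for no reason. Type II (false negative): failing to conclude that a production batch is defective when it is — shipping a defective batch — faulty products reach customers. Which is costlier depends on domain priorities and is a judgement call rather than a statistical fact.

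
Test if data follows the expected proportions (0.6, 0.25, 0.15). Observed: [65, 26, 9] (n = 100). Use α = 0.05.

Expected: [60.0, 25.0, 15.0]. χ² = 2.857. df = 2, critical = 5.991. Fail to reject H₀.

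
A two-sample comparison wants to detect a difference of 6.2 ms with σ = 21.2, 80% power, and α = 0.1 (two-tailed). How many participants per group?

n per group = 2(z_α/2 + z_β)²σ²/d² = 2×(1.645 + 0.84)²×21.2²/6.2² = 144.4 → n = 145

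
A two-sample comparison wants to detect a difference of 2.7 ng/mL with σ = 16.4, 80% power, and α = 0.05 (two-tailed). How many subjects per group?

n per group = 2(z_α/2 + z_β)²σ²/d² = 2×(1.96 + 0.84)²×16.4²/2.7² = 578.5 → n = 579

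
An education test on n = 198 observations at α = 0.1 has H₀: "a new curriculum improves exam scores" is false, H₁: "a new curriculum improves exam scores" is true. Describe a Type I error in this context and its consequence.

Type I error: rejecting H₀ when it is true — concluding that a new curriculum improves exam scores when in fact it is not. Consequence: adopting a curriculum that gives no real benefit — disruption for nothing.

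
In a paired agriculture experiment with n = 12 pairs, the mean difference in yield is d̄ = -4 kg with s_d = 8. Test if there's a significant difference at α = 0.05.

t = d̄/(s_d/√n) = -4/(8/√12) = -1.732. df = 11, critical t = ±2.201. Fail to reject H₀.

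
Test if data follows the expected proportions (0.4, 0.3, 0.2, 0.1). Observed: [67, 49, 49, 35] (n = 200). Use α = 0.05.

Expected: [80.0, 60.0, 40.0, 20.0]. χ² = 17.404. df = 3, critical = 7.815. Reject H₀.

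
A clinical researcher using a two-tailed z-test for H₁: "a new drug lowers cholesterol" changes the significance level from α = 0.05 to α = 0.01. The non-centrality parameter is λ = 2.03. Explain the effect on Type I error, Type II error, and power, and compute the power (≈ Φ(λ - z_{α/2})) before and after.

Decreasing α from 0.05 to 0.01:
• Type I error rate decreases (α is the Type I rate by definition).
• Critical value moves from z_{α/2} = 1.96 to 2.576, so power = Φ(λ - z_{α/2}) goes from Φ(2.03 - 1.96) = 0.528 to Φ(2.03 - 2.576) = 0.293.
• Type II error rate β = 1 - power therefore increases (0.472 → 0.707).
Appropriate when false positives are costly — here, approving an ineffective drug — patients take a useless medication and may skip effective alternatives.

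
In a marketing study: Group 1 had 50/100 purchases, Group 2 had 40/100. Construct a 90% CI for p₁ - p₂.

p̂₁ = 0.5, p̂₂ = 0.4. Difference = 0.1. CI = (-0.015, 0.215)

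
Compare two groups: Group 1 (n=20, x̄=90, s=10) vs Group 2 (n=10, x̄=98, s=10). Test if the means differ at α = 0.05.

Pooled sp = 10.0. t = -2.066, df = 28. Critical t = ±2.048. Reject H₀.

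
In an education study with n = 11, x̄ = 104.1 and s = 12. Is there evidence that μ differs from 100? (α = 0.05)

t = (x̄ - μ₀)/(s/√n) = (104.1 - 100)/(12/√11) = 1.133. df = 10, critical t = ±2.228. Fail to reject H₀.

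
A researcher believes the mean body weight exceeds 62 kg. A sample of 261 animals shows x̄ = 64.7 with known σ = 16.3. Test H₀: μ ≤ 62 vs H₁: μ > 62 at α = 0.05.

z = 2.676. Critical value: 1.645. Reject H₀.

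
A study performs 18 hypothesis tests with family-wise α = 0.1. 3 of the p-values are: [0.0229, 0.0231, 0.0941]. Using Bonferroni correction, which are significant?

Bonferroni α = 0.1/18 = 0.00556. None of the given p-values are significant.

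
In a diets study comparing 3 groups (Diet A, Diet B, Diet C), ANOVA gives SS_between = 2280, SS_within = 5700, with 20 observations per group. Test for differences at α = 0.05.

df_between = 2, df_within = 57. F = MS_between/MS_within = 1140.0/100.0 = 11.4. F_crit ≈ 3.159. Reject H₀. At least one mean differs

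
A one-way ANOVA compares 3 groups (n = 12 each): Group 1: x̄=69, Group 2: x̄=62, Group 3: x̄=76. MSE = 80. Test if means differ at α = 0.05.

Grand mean = 69.0. SS_between = 1176.0, MS_between = 588.0. F = 7.35, F_crit ≈ 3.285. Reject H₀.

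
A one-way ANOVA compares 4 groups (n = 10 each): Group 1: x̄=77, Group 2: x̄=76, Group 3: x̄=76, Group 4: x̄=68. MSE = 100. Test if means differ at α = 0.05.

Grand mean = 74.25. SS_between = 527.5, MS_between = 175.83. F = 1.758, F_crit ≈ 2.866. Fail to reject H₀.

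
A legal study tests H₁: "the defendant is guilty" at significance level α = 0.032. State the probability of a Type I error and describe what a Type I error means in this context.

P(Type I error) = α = 0.032. A Type I error is rejecting H₀ when H₀ is actually true (false positive) — here, concluding that the defendant is guilty when in fact this is not the case. Consequence: convicting an innocent person.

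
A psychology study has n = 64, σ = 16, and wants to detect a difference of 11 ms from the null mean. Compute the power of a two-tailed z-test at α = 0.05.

SE = σ/√n = 16/√64 = 2.0. Non-centrality λ = d/SE = 11/2.0 = 5.5. Power ≈ Φ(λ - z_{α/2}) = Φ(5.5 - 1.96) = Φ(3.54) = 1.0.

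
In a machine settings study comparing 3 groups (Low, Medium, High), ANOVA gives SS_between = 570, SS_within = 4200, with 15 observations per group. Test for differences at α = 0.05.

df_between = 2, df_within = 42. F = MS_between/MS_within = 285.0/100.0 = 2.85. F_crit ≈ 3.22. Fail to reject H₀.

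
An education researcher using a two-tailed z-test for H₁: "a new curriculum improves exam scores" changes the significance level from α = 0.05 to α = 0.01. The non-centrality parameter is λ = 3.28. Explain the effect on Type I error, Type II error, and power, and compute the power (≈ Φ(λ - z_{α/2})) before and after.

Decreasing α from 0.05 to 0.01:
• Type I error rate decreases (α is the Type I rate by definition).
• Critical value moves from z_{α/2} = 1.96 to 2.576, so power = Φ(λ - z_{α/2}) goes from Φ(3.28 - 1.96) = 0.907 to Φ(3.28 - 2.576) = 0.759.
• Type II error rate β = 1 - power therefore increases (0.093 → 0.241).
Appropriate when false positives are costly — here, adopting a curriculum that gives no real benefit — disruption for nothing.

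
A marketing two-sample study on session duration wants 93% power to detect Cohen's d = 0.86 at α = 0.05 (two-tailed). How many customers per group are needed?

z_{α/2} = 1.96, z_β = Φ⁻¹(0.93) = 1.476. For large effect (d = 0.86): n per group = 2(z_{α/2} + z_β)²/d² = 2(1.96 + 1.476)²/0.86² = 31.9 → 32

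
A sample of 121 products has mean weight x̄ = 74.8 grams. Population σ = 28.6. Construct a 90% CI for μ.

CI = x̄ ± z*(σ/√n) = 74.8 ± 1.645(28.6/√121) = 74.8 ± 4.28 = (70.52, 79.08)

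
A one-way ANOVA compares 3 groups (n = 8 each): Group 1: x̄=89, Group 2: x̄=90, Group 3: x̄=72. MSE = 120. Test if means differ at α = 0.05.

Grand mean = 83.67. SS_between = 1637.33, MS_between = 818.67. F = 6.822, F_crit ≈ 3.467. Reject H₀.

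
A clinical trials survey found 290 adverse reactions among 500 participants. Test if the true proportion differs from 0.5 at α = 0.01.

p̂ = 0.58, p₀ = 0.5. z = (p̂ - p₀)/√(p₀(1-p₀)/n) = 3.578. Critical: ±2.576. Reject H₀.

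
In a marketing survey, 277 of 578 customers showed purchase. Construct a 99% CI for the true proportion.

p̂ = 0.479. CI = p̂ ± z*√(p̂(1-p̂)/n) = (0.426, 0.533)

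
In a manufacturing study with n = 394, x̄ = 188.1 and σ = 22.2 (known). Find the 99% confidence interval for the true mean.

CI = x̄ ± z*(σ/√n) = 188.1 ± 2.576(22.2/√394) = 188.1 ± 2.88 = (185.22, 190.98)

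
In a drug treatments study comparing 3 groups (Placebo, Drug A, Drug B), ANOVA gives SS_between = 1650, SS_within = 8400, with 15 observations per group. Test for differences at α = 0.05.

df_between = 2, df_within = 42. F = MS_between/MS_within = 825.0/200.0 = 4.125. F_crit ≈ 3.22. Reject H₀. At least one mean differs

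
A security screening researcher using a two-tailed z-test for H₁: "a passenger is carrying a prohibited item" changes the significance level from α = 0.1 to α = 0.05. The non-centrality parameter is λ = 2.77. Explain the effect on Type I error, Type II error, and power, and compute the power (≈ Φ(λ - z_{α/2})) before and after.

Decreasing α from 0.1 to 0.05:
• Type I error rate decreases (α is the Type I rate by definition).
• Critical value moves from z_{α/2} = 1.645 to 1.96, so power = Φ(λ - z_{α/2}) goes from Φ(2.77 - 1.645) = 0.87 to Φ(2.77 - 1.96) = 0.791.
• Type II error rate β = 1 - power therefore increases (0.13 → 0.209).
Appropriate when false positives are costly — here, detaining an innocent passenger — delay and inconvenience.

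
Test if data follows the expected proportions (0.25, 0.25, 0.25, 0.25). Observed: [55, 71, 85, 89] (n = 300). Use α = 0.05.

Expected: [75.0, 75.0, 75.0, 75.0]. χ² = 9.493. df = 3, critical = 7.815. Reject H₀.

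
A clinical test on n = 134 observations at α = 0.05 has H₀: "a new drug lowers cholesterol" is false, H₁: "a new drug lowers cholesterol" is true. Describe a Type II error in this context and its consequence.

Type II error: failing to reject H₀ when it is false — concluding that a new drug lowers cholesterol is not supported when in fact it is. Consequence: shelving an effective drug — patients miss out on a treatment that would have helped.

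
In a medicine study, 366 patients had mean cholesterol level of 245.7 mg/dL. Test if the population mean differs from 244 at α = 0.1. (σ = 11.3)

z = (x̄ - μ₀)/(σ/√n) = (245.7 - 244)/(11.3/√366) = 2.878. Critical value: ±1.645. Since |2.878| > 1.645, Reject H₀.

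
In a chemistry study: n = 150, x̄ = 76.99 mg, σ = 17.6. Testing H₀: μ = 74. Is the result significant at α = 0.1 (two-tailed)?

z = (76.99 - 74)/(17.6/√150) = 2.081. Since |z| > 1.645, significant at α = 0.1.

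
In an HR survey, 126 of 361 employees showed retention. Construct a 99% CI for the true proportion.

p̂ = 0.349. CI = p̂ ± z*√(p̂(1-p̂)/n) = (0.284, 0.414)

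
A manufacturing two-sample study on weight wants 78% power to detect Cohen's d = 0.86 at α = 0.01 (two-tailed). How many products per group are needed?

z_{α/2} = 2.576, z_β = Φ⁻¹(0.78) = 0.772. For large effect (d = 0.86): n per group = 2(z_{α/2} + z_β)²/d² = 2(2.576 + 0.772)²/0.86² = 30.3 → 31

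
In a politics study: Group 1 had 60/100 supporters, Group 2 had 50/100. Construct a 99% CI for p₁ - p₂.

p̂₁ = 0.6, p̂₂ = 0.5. Difference = 0.1. CI = (-0.08, 0.28)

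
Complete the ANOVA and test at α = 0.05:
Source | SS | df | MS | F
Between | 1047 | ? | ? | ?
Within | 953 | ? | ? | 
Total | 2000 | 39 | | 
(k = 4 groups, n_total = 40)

df_between = 3, df_within = 36. MS_between = 349.0, MS_within = 26.47. F = 13.184, F_crit ≈ 2.866. Reject H₀.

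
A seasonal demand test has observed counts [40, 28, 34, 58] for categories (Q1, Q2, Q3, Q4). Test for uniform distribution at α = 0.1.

Expected = 40 each. χ² = Σ(O-E)²/E = 12.6. df = 3, critical value = 6.251. Reject H₀.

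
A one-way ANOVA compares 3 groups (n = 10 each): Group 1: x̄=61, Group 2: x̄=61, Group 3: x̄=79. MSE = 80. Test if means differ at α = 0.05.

Grand mean = 67.0. SS_between = 2160.0, MS_between = 1080.0. F = 13.5, F_crit ≈ 3.354. Reject H₀.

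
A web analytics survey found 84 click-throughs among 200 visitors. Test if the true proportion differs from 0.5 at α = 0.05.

p̂ = 0.42, p₀ = 0.5. z = (p̂ - p₀)/√(p₀(1-p₀)/n) = -2.263. Critical: ±1.96. Reject H₀.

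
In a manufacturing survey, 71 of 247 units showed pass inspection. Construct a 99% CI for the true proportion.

p̂ = 0.287. CI = p̂ ± z*√(p̂(1-p̂)/n) = (0.213, 0.362)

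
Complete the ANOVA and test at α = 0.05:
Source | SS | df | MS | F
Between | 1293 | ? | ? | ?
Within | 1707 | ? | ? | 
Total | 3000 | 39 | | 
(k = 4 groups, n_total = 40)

df_between = 3, df_within = 36. MS_between = 431.0, MS_within = 47.42. F = 9.09, F_crit ≈ 2.866. Reject H₀.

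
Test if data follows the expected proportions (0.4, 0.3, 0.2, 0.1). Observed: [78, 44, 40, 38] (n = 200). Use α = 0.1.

Expected: [80.0, 60.0, 40.0, 20.0]. χ² = 20.517. df = 3, critical = 6.251. Reject H₀.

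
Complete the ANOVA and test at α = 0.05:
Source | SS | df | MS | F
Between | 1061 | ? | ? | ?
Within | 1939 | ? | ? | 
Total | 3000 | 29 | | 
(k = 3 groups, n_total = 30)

df_between = 2, df_within = 27. MS_between = 530.5, MS_within = 71.81. F = 7.387, F_crit ≈ 3.354. Reject H₀.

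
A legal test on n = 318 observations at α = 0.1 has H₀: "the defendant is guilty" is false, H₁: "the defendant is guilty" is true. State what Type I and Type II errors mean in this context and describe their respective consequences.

Type I (false positive): concluding that the defendant is guilty when it is not — convicting an innocent person. Type II (false negative): failing to conclude that the defendant is guilty when it is — acquitting a guilty person. Which is costlier depends on domain priorities and is a judgement call rather than a statistical fact.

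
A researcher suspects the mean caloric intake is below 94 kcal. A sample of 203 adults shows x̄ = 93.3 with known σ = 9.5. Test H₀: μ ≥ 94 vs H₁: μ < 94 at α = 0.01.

z = -1.05. Critical value: -2.33. Fail to reject H₀.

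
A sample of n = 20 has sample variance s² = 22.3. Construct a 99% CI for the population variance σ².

df = 19. χ²_{0.005} = 38.582, χ²_{0.995} = 6.844. CI for σ² = ((n-1)s²/χ²_{α/2}, (n-1)s²/χ²_{1-α/2}) = (19·22.3/38.582, 19·22.3/6.844) = (10.98, 61.91)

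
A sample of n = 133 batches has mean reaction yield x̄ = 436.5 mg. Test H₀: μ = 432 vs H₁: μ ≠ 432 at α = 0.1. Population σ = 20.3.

z = (x̄ - μ₀)/(σ/√n) = (436.5 - 432)/(20.3/√133) = 2.556. Critical value: ±1.645. Since |2.556| > 1.645, Reject H₀.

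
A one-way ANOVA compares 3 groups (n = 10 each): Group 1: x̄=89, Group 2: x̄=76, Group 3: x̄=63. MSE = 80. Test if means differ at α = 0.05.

Grand mean = 76.0. SS_between = 3380.0, MS_between = 1690.0. F = 21.125, F_crit ≈ 3.354. Reject H₀.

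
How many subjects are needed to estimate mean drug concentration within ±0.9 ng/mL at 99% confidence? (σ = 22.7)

n = (z*σ/E)² = (2.576×22.7/0.9)² = 4221.4 → n = 4222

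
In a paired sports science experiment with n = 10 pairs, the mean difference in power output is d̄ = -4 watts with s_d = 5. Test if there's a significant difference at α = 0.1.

t = d̄/(s_d/√n) = -4/(5/√10) = -2.53. df = 9, critical t = ±1.833. Reject H₀.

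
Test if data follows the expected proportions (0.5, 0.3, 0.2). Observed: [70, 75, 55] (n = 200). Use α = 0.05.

Expected: [100.0, 60.0, 40.0]. χ² = 18.375. df = 2, critical = 5.991. Reject H₀.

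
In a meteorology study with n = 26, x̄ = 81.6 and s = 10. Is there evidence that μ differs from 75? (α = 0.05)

t = (x̄ - μ₀)/(s/√n) = (81.6 - 75)/(10/√26) = 3.365. df = 25, critical t = ±2.06. Reject H₀.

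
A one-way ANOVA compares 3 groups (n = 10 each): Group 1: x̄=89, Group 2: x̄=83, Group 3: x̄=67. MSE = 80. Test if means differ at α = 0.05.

Grand mean = 79.67. SS_between = 2586.67, MS_between = 1293.33. F = 16.167, F_crit ≈ 3.354. Reject H₀.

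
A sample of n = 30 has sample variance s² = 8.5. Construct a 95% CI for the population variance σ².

df = 29. χ²_{0.025} = 45.722, χ²_{0.975} = 16.047. CI for σ² = ((n-1)s²/χ²_{α/2}, (n-1)s²/χ²_{1-α/2}) = (29·8.5/45.722, 29·8.5/16.047) = (5.39, 15.36)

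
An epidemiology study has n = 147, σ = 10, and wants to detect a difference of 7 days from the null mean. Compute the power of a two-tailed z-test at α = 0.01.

SE = σ/√n = 10/√147 = 0.825. Non-centrality λ = d/SE = 7/0.825 = 8.487. Power ≈ Φ(λ - z_{α/2}) = Φ(8.487 - 2.576) = Φ(5.911) = 1.0.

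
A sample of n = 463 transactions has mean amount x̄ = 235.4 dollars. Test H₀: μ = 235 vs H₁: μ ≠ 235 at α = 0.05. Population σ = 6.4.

z = (x̄ - μ₀)/(σ/√n) = (235.4 - 235)/(6.4/√463) = 1.345. Critical value: ±1.96. Since |1.345| ≤ 1.96, Fail to reject H₀.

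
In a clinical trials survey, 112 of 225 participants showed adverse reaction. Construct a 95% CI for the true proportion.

p̂ = 0.498. CI = p̂ ± z*√(p̂(1-p̂)/n) = (0.432, 0.563)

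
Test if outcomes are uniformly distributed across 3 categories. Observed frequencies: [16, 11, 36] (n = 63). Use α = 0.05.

Expected = 21 each. χ² = Σ(O-E)²/E = 16.667. df = 2, critical value = 5.991. Reject H₀.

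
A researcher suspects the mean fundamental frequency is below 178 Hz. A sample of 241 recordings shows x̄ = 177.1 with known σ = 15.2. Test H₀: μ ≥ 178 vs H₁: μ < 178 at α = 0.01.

z = -0.919. Critical value: -2.33. Fail to reject H₀.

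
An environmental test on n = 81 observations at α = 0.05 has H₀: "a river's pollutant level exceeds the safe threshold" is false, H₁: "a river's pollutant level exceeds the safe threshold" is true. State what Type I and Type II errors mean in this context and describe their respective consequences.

Type I (false positive): concluding that a river's pollutant level exceeds the safe threshold when it is not — shutting down a compliant factory unnecessarily. Type II (false negative): failing to conclude that a river's pollutant level exceeds the safe threshold when it is — allowing unsafe pollution to continue. Which is costlier depends on domain priorities and is a judgement call rather than a statistical fact.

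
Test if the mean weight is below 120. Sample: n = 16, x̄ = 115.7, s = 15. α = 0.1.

t = (115.7 - 120)/(15/√16) = -1.147, df = 15. Critical t = -1.341. Fail to reject H₀.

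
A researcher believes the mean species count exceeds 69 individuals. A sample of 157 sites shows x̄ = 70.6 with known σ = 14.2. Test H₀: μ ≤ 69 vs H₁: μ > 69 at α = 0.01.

z = 1.412. Critical value: 2.33. Fail to reject H₀.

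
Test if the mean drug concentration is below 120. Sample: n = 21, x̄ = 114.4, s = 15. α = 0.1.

t = (114.4 - 120)/(15/√21) = -1.711, df = 20. Critical t = -1.325. Reject H₀.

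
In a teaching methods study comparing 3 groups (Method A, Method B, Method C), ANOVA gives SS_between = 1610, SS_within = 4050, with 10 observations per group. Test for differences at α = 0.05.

df_between = 2, df_within = 27. F = MS_between/MS_within = 805.0/150.0 = 5.367. F_crit ≈ 3.354. Reject H₀. At least one mean differs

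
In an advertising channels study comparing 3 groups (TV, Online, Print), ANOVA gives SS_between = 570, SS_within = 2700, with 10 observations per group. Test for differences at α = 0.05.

df_between = 2, df_within = 27. F = MS_between/MS_within = 285.0/100.0 = 2.85. F_crit ≈ 3.354. Fail to reject H₀.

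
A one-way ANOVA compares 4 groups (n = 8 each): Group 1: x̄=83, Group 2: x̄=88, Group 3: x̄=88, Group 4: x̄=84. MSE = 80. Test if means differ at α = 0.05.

Grand mean = 85.75. SS_between = 166.0, MS_between = 55.33. F = 0.692, F_crit ≈ 2.947. Fail to reject H₀.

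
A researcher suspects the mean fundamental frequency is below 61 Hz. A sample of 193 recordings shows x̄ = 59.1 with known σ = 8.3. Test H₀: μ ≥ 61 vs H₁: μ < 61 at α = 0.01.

z = -3.18. Critical value: -2.33. Reject H₀.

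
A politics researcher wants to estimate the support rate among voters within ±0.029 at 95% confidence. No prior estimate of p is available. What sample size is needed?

Conservative approach: use p = 0.5 (maximizes p(1-p) = 0.25). n = z²(0.25)/E² = 1.96²×0.25/0.029² = 1142.0 → n = 1142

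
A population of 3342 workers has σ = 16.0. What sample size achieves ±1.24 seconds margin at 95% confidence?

Without FPC: n₀ = (1.96×16.0/1.24)² = 639.6. With FPC: n = n₀N/(n₀+N-1) = 537.0 → n = 537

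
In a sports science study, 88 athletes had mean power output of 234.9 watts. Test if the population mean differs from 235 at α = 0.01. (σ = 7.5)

z = (x̄ - μ₀)/(σ/√n) = (234.9 - 235)/(7.5/√88) = -0.125. Critical value: ±2.576. Since |-0.125| ≤ 2.576, Fail to reject H₀.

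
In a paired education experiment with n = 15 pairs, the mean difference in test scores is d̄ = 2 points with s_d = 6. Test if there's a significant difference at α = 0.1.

t = d̄/(s_d/√n) = 2/(6/√15) = 1.291. df = 14, critical t = ±1.761. Fail to reject H₀.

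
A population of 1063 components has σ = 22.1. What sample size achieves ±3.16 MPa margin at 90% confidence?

Without FPC: n₀ = (1.645×22.1/3.16)² = 132.356. With FPC: n = n₀N/(n₀+N-1) = 117.8 → n = 118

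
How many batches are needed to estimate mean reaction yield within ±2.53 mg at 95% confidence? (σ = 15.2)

n = (z*σ/E)² = (1.96×15.2/2.53)² = 138.7 → n = 139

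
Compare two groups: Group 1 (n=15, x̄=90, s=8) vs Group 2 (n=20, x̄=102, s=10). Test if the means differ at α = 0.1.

Pooled sp = 9.2. t = -3.817, df = 33. Critical t = ±1.692. Reject H₀.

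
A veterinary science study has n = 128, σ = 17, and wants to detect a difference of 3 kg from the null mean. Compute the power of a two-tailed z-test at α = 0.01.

SE = σ/√n = 17/√128 = 1.503. Non-centrality λ = d/SE = 3/1.503 = 1.997. Power ≈ Φ(λ - z_{α/2}) = Φ(1.997 - 2.576) = Φ(-0.579) = 0.281.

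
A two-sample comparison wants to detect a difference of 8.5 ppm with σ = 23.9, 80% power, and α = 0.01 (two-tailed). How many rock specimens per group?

n per group = 2(z_α/2 + z_β)²σ²/d² = 2×(2.576 + 0.84)²×23.9²/8.5² = 184.5 → n = 185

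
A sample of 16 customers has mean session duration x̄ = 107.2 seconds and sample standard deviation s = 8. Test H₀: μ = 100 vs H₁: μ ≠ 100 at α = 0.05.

t = (x̄ - μ₀)/(s/√n) = (107.2 - 100)/(8/√16) = 3.6. df = 15, critical t = ±2.131. Reject H₀.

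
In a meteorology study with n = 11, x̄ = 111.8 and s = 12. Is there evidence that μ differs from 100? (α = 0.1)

t = (x̄ - μ₀)/(s/√n) = (111.8 - 100)/(12/√11) = 3.261. df = 10, critical t = ±1.812. Reject H₀.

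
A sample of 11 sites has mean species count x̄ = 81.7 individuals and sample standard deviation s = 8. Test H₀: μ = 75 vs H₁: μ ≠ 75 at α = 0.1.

t = (x̄ - μ₀)/(s/√n) = (81.7 - 75)/(8/√11) = 2.778. df = 10, critical t = ±1.812. Reject H₀.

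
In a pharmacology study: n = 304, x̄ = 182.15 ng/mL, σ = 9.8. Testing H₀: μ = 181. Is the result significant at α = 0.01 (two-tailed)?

z = (182.15 - 181)/(9.8/√304) = 2.046. Since |z| ≤ 2.576, not significant at α = 0.01.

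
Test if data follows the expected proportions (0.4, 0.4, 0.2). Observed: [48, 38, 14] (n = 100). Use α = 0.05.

Expected: [40.0, 40.0, 20.0]. χ² = 3.5. df = 2, critical = 5.991. Fail to reject H₀.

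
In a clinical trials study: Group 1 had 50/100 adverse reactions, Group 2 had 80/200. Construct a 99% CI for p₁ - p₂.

p̂₁ = 0.5, p̂₂ = 0.4. Difference = 0.1. CI = (-0.057, 0.257)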